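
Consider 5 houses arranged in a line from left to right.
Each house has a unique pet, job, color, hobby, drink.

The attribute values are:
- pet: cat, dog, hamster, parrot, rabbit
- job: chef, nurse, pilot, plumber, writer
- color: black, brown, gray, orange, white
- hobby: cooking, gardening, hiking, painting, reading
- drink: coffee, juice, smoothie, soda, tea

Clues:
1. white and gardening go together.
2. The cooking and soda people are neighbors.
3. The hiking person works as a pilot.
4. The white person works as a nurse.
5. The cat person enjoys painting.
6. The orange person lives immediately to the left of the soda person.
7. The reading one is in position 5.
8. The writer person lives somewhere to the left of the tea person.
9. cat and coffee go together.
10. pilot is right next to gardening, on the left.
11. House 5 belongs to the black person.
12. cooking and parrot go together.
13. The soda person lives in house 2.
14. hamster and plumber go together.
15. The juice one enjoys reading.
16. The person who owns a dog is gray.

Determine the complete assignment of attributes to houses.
Solution:

House | Pet | Job | Color | Hobby | Drink
-----------------------------------------
  1   | parrot | writer | orange | cooking | smoothie
  2   | dog | pilot | gray | hiking | soda
  3   | rabbit | nurse | white | gardening | tea
  4   | cat | chef | brown | painting | coffee
  5   | hamster | plumber | black | reading | juice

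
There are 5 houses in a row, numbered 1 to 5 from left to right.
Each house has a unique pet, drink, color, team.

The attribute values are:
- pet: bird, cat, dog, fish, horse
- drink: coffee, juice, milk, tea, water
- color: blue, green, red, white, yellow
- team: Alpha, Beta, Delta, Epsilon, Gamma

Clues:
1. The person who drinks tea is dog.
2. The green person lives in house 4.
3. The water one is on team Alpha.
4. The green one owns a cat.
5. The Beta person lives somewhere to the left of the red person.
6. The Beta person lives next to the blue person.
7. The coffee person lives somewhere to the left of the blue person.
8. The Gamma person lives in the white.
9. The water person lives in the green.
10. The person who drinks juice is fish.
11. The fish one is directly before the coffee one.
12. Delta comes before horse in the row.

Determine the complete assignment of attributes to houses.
Solution:

House | Pet | Drink | Color | Team
----------------------------------
  1   | fish | juice | white | Gamma
  2   | bird | coffee | yellow | Beta
  3   | dog | tea | blue | Delta
  4   | cat | water | green | Alpha
  5   | horse | milk | red | Epsilon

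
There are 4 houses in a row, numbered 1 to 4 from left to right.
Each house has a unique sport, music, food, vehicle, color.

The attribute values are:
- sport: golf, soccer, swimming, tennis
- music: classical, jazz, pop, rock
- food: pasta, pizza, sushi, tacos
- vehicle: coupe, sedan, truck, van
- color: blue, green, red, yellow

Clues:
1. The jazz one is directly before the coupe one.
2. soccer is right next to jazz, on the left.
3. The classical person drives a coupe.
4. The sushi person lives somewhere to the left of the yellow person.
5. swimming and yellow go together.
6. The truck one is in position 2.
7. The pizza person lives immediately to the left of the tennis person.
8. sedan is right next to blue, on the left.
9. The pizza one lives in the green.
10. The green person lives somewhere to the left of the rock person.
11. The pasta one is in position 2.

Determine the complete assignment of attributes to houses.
Solution:

House | Sport | Music | Food | Vehicle | Color
----------------------------------------------
  1   | soccer | pop | pizza | sedan | green
  2   | tennis | jazz | pasta | truck | blue
  3   | golf | classical | sushi | coupe | red
  4   | swimming | rock | tacos | van | yellow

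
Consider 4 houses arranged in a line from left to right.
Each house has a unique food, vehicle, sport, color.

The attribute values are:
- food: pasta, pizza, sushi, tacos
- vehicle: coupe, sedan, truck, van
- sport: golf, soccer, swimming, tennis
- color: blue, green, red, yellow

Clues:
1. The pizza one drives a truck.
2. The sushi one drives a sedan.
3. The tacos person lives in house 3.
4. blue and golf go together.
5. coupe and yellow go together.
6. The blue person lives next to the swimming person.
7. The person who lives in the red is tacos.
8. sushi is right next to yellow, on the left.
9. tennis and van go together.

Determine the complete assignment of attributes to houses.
Solution:

House | Food | Vehicle | Sport | Color
--------------------------------------
  1   | sushi | sedan | golf | blue
  2   | pasta | coupe | swimming | yellow
  3   | tacos | van | tennis | red
  4   | pizza | truck | soccer | green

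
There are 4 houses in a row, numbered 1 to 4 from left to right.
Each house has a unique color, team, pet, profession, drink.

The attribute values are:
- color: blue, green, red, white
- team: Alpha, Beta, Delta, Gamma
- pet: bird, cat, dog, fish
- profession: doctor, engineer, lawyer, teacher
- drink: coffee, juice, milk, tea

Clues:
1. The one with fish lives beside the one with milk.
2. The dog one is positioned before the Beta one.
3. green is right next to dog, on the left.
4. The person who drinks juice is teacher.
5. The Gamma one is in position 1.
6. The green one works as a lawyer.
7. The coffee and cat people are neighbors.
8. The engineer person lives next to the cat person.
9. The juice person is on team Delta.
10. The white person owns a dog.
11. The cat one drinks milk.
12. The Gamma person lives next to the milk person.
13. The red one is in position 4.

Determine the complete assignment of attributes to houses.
Solution:

House | Color | Team | Pet | Profession | Drink
-----------------------------------------------
  1   | blue | Gamma | fish | engineer | coffee
  2   | green | Alpha | cat | lawyer | milk
  3   | white | Delta | dog | teacher | juice
  4   | red | Beta | bird | doctor | tea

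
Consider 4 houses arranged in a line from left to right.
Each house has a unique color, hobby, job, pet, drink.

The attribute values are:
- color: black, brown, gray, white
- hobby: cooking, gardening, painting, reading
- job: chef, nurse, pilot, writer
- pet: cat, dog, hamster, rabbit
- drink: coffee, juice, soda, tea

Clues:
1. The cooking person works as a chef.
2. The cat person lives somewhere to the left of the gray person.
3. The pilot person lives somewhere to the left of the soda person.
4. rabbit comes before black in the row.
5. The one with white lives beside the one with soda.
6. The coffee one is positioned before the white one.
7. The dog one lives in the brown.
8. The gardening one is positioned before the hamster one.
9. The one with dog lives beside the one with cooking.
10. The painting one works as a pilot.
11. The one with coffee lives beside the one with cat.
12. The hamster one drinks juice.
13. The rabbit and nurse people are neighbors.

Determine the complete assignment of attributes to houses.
Solution:

House | Color | Hobby | Job | Pet | Drink
-----------------------------------------
  1   | brown | painting | pilot | dog | coffee
  2   | white | cooking | chef | cat | tea
  3   | gray | gardening | writer | rabbit | soda
  4   | black | reading | nurse | hamster | juice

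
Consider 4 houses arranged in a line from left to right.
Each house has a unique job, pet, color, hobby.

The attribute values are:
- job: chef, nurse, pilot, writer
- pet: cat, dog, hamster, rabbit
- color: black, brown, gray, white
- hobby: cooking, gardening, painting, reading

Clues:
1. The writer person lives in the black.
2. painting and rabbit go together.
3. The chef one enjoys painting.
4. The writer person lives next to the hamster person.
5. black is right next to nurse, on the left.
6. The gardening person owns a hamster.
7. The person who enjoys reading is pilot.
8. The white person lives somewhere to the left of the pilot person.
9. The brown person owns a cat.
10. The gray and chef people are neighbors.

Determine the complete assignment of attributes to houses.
Solution:

House | Job | Pet | Color | Hobby
---------------------------------
  1   | writer | dog | black | cooking
  2   | nurse | hamster | gray | gardening
  3   | chef | rabbit | white | painting
  4   | pilot | cat | brown | reading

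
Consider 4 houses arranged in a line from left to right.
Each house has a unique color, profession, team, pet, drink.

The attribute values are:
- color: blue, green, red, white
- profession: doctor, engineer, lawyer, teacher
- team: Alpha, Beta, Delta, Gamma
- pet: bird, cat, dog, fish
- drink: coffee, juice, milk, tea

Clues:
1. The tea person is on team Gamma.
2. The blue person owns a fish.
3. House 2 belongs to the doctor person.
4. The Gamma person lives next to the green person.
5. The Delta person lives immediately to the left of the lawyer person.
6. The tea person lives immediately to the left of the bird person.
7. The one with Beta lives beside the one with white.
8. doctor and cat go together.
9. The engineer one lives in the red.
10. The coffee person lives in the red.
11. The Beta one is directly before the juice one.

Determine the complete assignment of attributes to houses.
Solution:

House | Color | Profession | Team | Pet | Drink
-----------------------------------------------
  1   | red | engineer | Beta | dog | coffee
  2   | white | doctor | Delta | cat | juice
  3   | blue | lawyer | Gamma | fish | tea
  4   | green | teacher | Alpha | bird | milk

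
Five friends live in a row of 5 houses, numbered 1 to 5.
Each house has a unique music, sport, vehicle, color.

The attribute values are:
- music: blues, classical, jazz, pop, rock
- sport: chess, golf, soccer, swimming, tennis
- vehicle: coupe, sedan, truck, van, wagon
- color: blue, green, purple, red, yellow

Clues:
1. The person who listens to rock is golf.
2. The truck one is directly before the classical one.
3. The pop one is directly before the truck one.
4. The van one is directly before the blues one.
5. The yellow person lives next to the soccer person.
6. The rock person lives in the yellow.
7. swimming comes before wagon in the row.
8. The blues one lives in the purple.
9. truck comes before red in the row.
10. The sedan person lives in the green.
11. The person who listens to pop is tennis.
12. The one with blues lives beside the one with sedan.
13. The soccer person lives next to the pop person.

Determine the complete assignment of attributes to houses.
Solution:

House | Music | Sport | Vehicle | Color
---------------------------------------
  1   | rock | golf | van | yellow
  2   | blues | soccer | coupe | purple
  3   | pop | tennis | sedan | green
  4   | jazz | swimming | truck | blue
  5   | classical | chess | wagon | red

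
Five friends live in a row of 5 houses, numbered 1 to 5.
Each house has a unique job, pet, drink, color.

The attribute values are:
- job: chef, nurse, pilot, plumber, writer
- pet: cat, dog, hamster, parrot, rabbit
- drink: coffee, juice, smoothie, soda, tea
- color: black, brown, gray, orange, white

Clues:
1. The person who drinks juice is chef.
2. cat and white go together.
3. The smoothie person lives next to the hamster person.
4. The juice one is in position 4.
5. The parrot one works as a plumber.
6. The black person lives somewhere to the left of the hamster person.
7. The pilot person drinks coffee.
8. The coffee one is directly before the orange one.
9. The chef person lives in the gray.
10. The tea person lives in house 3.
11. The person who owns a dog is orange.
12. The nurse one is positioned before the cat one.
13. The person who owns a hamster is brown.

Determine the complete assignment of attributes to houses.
Solution:

House | Job | Pet | Drink | Color
---------------------------------
  1   | plumber | parrot | smoothie | black
  2   | pilot | hamster | coffee | brown
  3   | nurse | dog | tea | orange
  4   | chef | rabbit | juice | gray
  5   | writer | cat | soda | white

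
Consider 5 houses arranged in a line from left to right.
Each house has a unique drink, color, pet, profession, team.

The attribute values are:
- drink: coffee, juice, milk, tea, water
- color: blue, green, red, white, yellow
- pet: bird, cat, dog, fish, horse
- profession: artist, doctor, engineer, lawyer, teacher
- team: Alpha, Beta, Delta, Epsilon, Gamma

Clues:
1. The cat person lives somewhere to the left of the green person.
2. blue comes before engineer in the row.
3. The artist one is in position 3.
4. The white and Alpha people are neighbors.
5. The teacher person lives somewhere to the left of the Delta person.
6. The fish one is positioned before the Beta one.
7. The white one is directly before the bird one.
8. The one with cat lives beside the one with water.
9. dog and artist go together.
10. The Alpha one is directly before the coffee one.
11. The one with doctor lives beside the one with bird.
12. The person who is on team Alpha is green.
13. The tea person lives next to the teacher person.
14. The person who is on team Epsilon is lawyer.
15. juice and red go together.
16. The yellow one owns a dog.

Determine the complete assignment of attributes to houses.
Solution:

House | Drink | Color | Pet | Profession | Team
-----------------------------------------------
  1   | tea | white | cat | doctor | Gamma
  2   | water | green | bird | teacher | Alpha
  3   | coffee | yellow | dog | artist | Delta
  4   | milk | blue | fish | lawyer | Epsilon
  5   | juice | red | horse | engineer | Beta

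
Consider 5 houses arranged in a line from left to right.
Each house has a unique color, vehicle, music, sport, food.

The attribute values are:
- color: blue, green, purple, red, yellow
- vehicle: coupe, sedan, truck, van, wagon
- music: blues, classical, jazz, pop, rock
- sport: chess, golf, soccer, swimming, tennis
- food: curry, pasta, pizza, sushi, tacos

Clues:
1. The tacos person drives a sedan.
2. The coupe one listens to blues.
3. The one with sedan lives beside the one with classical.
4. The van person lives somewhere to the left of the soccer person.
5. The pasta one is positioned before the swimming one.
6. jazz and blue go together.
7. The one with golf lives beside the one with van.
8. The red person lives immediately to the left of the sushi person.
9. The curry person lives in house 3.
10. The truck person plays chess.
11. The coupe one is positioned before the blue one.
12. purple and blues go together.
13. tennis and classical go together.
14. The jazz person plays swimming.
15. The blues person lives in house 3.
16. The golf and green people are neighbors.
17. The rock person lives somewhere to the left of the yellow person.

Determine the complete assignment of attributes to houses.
Solution:

House | Color | Vehicle | Music | Sport | Food
----------------------------------------------
  1   | red | sedan | rock | golf | tacos
  2   | green | van | classical | tennis | sushi
  3   | purple | coupe | blues | soccer | curry
  4   | yellow | truck | pop | chess | pasta
  5   | blue | wagon | jazz | swimming | pizza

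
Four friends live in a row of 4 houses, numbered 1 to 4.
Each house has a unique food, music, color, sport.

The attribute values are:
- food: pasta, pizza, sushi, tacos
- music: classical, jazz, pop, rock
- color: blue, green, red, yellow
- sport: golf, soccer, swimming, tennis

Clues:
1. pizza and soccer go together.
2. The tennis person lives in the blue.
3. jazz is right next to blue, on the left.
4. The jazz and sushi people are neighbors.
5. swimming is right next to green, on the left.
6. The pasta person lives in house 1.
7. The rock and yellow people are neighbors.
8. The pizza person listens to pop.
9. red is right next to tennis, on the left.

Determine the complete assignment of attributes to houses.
Solution:

House | Food | Music | Color | Sport
------------------------------------
  1   | pasta | jazz | red | golf
  2   | sushi | rock | blue | tennis
  3   | tacos | classical | yellow | swimming
  4   | pizza | pop | green | soccer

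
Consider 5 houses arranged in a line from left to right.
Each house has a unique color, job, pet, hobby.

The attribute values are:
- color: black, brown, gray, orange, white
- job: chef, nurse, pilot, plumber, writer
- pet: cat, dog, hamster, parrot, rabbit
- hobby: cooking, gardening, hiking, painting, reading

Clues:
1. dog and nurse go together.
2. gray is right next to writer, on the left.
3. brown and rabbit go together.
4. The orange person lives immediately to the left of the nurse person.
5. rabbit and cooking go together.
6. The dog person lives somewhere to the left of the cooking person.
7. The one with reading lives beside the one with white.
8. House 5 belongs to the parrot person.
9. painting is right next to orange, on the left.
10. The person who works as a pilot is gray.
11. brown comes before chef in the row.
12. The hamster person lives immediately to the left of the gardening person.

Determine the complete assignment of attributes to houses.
Solution:

House | Color | Job | Pet | Hobby
---------------------------------
  1   | gray | pilot | cat | painting
  2   | orange | writer | hamster | reading
  3   | white | nurse | dog | gardening
  4   | brown | plumber | rabbit | cooking
  5   | black | chef | parrot | hiking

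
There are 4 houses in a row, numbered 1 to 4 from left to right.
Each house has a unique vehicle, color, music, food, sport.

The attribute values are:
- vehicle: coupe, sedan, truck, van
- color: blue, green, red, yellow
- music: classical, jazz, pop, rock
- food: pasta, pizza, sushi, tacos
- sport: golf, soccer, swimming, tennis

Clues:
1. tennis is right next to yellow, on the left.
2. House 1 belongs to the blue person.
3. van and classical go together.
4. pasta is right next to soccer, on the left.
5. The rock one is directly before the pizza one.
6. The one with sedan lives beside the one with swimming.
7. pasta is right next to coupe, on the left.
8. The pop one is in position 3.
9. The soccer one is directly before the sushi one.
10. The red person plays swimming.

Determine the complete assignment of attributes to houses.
Solution:

House | Vehicle | Color | Music | Food | Sport
----------------------------------------------
  1   | truck | blue | rock | pasta | tennis
  2   | coupe | yellow | jazz | pizza | soccer
  3   | sedan | green | pop | sushi | golf
  4   | van | red | classical | tacos | swimming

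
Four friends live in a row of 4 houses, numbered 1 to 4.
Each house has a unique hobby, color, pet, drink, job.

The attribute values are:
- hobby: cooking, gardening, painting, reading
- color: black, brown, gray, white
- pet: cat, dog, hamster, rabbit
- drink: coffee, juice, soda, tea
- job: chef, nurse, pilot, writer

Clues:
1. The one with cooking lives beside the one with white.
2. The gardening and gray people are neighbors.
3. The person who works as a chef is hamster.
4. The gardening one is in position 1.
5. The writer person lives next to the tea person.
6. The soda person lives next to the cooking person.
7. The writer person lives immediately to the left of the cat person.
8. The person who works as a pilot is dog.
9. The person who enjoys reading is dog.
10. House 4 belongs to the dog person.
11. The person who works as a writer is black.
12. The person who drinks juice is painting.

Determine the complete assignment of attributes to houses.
Solution:

House | Hobby | Color | Pet | Drink | Job
-----------------------------------------
  1   | gardening | black | rabbit | soda | writer
  2   | cooking | gray | cat | tea | nurse
  3   | painting | white | hamster | juice | chef
  4   | reading | brown | dog | coffee | pilot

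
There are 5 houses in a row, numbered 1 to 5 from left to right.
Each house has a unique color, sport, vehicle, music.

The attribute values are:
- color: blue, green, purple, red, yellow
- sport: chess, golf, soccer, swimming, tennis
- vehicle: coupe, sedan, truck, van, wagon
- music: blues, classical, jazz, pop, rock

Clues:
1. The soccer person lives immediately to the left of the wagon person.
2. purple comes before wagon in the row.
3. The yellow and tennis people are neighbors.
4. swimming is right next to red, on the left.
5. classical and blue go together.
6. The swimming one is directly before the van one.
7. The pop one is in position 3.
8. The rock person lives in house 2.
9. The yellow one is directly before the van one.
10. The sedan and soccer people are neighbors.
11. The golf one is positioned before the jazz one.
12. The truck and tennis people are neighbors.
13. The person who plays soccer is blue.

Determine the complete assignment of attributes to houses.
Solution:

House | Color | Sport | Vehicle | Music
---------------------------------------
  1   | yellow | swimming | truck | blues
  2   | red | tennis | van | rock
  3   | purple | golf | sedan | pop
  4   | blue | soccer | coupe | classical
  5   | green | chess | wagon | jazz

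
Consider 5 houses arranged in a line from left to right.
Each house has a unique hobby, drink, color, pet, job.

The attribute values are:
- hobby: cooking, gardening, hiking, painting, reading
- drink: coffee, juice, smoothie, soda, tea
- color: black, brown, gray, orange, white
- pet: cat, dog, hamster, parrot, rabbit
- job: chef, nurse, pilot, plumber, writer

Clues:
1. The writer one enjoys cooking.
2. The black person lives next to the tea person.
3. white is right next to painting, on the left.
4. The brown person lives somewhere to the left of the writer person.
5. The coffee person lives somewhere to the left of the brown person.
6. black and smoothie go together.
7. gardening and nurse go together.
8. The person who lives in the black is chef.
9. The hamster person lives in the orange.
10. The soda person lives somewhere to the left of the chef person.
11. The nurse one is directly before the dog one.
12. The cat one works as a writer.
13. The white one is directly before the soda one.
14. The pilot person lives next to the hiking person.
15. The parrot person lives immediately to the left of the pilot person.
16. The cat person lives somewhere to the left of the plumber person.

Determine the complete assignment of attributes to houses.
Solution:

House | Hobby | Drink | Color | Pet | Job
-----------------------------------------
  1   | gardening | coffee | white | parrot | nurse
  2   | painting | soda | brown | dog | pilot
  3   | hiking | smoothie | black | rabbit | chef
  4   | cooking | tea | gray | cat | writer
  5   | reading | juice | orange | hamster | plumber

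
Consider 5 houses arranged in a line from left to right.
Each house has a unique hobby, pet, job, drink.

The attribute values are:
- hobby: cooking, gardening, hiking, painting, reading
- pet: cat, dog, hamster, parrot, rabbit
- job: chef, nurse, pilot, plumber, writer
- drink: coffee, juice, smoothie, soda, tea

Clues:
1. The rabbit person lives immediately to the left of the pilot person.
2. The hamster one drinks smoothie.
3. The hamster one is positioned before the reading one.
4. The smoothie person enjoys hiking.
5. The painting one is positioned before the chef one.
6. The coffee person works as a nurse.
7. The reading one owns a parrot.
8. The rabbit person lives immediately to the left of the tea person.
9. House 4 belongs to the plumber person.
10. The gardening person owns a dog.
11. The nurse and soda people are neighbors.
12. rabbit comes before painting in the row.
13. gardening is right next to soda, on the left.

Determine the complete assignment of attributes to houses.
Solution:

House | Hobby | Pet | Job | Drink
---------------------------------
  1   | gardening | dog | nurse | coffee
  2   | cooking | rabbit | writer | soda
  3   | painting | cat | pilot | tea
  4   | hiking | hamster | plumber | smoothie
  5   | reading | parrot | chef | juice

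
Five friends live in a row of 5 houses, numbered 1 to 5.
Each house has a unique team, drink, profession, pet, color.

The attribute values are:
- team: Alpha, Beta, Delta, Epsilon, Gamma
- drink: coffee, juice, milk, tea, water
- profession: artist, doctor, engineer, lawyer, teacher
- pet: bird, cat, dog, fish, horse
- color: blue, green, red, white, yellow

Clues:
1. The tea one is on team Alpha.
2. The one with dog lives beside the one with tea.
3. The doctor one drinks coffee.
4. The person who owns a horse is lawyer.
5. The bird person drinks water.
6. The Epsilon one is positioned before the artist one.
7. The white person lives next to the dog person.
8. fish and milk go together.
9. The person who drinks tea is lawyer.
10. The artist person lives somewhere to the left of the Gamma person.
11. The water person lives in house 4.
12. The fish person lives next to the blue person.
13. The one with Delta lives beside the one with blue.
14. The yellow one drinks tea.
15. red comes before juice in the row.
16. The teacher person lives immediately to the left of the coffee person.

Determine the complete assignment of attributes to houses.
Solution:

House | Team | Drink | Profession | Pet | Color
-----------------------------------------------
  1   | Delta | milk | teacher | fish | white
  2   | Epsilon | coffee | doctor | dog | blue
  3   | Alpha | tea | lawyer | horse | yellow
  4   | Beta | water | artist | bird | red
  5   | Gamma | juice | engineer | cat | green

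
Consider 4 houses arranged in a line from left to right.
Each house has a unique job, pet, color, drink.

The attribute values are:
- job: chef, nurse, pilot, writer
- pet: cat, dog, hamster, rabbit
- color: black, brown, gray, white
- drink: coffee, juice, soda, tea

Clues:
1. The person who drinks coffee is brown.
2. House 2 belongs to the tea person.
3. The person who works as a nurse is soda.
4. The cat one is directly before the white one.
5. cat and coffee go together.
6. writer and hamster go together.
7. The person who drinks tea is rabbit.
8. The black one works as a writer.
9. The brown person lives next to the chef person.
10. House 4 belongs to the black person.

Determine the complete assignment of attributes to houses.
Solution:

House | Job | Pet | Color | Drink
---------------------------------
  1   | pilot | cat | brown | coffee
  2   | chef | rabbit | white | tea
  3   | nurse | dog | gray | soda
  4   | writer | hamster | black | juice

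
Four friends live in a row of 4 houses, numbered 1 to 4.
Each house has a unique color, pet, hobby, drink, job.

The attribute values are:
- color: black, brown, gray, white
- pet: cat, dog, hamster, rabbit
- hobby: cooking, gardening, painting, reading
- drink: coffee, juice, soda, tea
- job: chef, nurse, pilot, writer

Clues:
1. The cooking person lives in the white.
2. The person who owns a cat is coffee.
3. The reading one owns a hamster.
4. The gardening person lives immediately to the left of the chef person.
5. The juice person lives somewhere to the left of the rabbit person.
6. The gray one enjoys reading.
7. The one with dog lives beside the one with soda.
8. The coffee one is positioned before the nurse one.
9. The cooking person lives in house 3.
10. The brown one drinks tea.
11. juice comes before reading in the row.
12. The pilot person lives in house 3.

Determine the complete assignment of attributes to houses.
Solution:

House | Color | Pet | Hobby | Drink | Job
-----------------------------------------
  1   | black | dog | gardening | juice | writer
  2   | gray | hamster | reading | soda | chef
  3   | white | cat | cooking | coffee | pilot
  4   | brown | rabbit | painting | tea | nurse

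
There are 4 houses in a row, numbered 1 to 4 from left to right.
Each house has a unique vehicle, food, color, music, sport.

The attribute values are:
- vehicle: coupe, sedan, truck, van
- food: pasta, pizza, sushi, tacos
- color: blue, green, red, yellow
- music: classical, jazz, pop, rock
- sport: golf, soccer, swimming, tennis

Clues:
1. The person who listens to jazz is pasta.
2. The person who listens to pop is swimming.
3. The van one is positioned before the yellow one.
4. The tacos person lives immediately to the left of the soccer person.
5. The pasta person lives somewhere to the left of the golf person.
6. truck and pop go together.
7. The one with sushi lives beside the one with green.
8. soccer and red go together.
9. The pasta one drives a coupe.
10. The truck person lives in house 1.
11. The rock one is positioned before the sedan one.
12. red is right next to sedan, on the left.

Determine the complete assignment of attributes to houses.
Solution:

House | Vehicle | Food | Color | Music | Sport
----------------------------------------------
  1   | truck | sushi | blue | pop | swimming
  2   | van | tacos | green | rock | tennis
  3   | coupe | pasta | red | jazz | soccer
  4   | sedan | pizza | yellow | classical | golf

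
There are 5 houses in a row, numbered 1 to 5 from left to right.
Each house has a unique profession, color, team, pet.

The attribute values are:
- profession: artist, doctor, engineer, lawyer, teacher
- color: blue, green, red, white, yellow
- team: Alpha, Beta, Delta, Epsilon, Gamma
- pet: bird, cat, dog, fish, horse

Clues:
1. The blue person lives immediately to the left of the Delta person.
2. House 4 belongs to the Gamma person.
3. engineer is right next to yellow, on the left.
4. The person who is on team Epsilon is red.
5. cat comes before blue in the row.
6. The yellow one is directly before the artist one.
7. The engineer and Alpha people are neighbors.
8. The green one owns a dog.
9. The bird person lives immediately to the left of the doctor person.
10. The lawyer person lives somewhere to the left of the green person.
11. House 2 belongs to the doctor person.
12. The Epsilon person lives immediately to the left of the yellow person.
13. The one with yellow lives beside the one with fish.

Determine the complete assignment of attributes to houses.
Solution:

House | Profession | Color | Team | Pet
---------------------------------------
  1   | engineer | red | Epsilon | bird
  2   | doctor | yellow | Alpha | cat
  3   | artist | white | Beta | fish
  4   | lawyer | blue | Gamma | horse
  5   | teacher | green | Delta | dog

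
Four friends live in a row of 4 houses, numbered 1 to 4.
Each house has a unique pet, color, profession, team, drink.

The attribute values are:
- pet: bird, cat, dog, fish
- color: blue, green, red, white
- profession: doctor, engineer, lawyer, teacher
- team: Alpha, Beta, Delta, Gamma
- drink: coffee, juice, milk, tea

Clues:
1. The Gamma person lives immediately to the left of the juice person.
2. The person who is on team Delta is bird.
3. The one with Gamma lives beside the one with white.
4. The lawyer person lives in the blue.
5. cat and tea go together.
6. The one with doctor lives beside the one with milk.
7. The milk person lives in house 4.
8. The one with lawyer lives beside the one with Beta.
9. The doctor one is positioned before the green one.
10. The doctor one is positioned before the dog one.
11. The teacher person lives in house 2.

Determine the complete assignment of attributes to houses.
Solution:

House | Pet | Color | Profession | Team | Drink
-----------------------------------------------
  1   | cat | blue | lawyer | Gamma | tea
  2   | fish | white | teacher | Beta | juice
  3   | bird | red | doctor | Delta | coffee
  4   | dog | green | engineer | Alpha | milk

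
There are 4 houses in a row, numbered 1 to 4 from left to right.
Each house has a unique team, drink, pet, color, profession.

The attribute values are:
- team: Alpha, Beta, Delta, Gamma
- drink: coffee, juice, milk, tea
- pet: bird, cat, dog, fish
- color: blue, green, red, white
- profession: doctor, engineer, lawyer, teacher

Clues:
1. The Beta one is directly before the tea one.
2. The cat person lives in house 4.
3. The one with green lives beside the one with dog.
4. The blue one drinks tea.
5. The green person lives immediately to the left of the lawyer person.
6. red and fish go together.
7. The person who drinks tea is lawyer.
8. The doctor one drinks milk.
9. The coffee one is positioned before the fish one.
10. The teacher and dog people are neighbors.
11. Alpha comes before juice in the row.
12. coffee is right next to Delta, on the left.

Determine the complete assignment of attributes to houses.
Solution:

House | Team | Drink | Pet | Color | Profession
-----------------------------------------------
  1   | Beta | coffee | bird | green | teacher
  2   | Delta | tea | dog | blue | lawyer
  3   | Alpha | milk | fish | red | doctor
  4   | Gamma | juice | cat | white | engineer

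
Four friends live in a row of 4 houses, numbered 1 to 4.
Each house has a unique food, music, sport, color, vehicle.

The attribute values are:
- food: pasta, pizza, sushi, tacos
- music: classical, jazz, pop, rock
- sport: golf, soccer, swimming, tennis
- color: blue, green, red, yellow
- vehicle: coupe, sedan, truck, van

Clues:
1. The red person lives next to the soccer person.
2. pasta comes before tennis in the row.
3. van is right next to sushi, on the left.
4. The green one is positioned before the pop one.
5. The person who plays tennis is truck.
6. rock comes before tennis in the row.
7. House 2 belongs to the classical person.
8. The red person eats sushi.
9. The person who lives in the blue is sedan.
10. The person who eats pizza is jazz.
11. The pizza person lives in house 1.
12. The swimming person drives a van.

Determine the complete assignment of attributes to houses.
Solution:

House | Food | Music | Sport | Color | Vehicle
----------------------------------------------
  1   | pizza | jazz | swimming | green | van
  2   | sushi | classical | golf | red | coupe
  3   | pasta | rock | soccer | blue | sedan
  4   | tacos | pop | tennis | yellow | truck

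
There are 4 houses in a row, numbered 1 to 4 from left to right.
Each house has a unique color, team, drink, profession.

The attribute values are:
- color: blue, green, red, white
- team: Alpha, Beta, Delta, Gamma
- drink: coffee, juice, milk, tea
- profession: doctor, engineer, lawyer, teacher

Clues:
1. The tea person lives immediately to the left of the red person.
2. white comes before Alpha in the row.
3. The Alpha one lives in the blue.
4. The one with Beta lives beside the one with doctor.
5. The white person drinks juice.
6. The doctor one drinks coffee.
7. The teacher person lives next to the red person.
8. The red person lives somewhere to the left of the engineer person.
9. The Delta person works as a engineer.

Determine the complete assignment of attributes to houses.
Solution:

House | Color | Team | Drink | Profession
-----------------------------------------
  1   | green | Beta | tea | teacher
  2   | red | Gamma | coffee | doctor
  3   | white | Delta | juice | engineer
  4   | blue | Alpha | milk | lawyer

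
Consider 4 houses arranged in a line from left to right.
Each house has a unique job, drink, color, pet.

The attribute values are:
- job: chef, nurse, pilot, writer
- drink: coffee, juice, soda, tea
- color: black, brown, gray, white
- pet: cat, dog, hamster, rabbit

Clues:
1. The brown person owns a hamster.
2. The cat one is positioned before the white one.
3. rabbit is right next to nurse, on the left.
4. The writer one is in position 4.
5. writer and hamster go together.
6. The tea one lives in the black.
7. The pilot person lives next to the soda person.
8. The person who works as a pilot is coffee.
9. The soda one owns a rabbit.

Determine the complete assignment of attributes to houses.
Solution:

House | Job | Drink | Color | Pet
---------------------------------
  1   | pilot | coffee | gray | cat
  2   | chef | soda | white | rabbit
  3   | nurse | tea | black | dog
  4   | writer | juice | brown | hamster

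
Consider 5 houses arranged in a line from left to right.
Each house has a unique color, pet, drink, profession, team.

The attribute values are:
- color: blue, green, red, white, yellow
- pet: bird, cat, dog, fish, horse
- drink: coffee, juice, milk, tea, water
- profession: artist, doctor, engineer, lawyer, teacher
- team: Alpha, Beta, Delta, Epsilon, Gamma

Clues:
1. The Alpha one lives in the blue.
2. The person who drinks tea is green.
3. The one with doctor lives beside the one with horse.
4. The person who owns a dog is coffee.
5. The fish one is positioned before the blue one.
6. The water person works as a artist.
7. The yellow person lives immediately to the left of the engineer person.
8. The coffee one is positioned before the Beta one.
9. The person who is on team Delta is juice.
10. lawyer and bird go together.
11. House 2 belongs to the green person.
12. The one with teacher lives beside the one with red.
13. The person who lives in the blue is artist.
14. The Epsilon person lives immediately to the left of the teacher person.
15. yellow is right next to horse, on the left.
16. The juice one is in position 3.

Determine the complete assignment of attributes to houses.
Solution:

House | Color | Pet | Drink | Profession | Team
-----------------------------------------------
  1   | yellow | dog | coffee | doctor | Gamma
  2   | green | horse | tea | engineer | Epsilon
  3   | white | fish | juice | teacher | Delta
  4   | red | bird | milk | lawyer | Beta
  5   | blue | cat | water | artist | Alpha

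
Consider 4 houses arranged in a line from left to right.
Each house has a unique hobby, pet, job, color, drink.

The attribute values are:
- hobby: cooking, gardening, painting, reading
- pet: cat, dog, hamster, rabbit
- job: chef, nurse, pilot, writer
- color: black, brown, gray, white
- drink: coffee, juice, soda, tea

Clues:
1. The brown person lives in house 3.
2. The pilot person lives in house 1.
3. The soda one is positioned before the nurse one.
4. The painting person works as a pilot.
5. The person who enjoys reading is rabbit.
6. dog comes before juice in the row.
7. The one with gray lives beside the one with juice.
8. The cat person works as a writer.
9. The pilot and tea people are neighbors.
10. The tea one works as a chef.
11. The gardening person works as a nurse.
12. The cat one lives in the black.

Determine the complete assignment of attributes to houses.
Solution:

House | Hobby | Pet | Job | Color | Drink
-----------------------------------------
  1   | painting | dog | pilot | white | soda
  2   | reading | rabbit | chef | gray | tea
  3   | gardening | hamster | nurse | brown | juice
  4   | cooking | cat | writer | black | coffee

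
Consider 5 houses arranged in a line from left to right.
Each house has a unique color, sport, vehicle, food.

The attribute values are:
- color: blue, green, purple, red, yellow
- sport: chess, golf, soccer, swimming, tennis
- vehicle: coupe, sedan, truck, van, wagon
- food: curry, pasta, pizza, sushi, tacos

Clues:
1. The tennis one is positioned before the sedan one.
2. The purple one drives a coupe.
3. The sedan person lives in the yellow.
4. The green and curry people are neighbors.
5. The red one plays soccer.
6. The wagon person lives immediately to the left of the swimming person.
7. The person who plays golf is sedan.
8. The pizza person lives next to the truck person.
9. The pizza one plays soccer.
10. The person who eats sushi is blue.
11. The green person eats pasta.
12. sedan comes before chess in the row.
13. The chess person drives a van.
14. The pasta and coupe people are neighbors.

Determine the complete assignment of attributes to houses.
Solution:

House | Color | Sport | Vehicle | Food
--------------------------------------
  1   | red | soccer | wagon | pizza
  2   | green | swimming | truck | pasta
  3   | purple | tennis | coupe | curry
  4   | yellow | golf | sedan | tacos
  5   | blue | chess | van | sushi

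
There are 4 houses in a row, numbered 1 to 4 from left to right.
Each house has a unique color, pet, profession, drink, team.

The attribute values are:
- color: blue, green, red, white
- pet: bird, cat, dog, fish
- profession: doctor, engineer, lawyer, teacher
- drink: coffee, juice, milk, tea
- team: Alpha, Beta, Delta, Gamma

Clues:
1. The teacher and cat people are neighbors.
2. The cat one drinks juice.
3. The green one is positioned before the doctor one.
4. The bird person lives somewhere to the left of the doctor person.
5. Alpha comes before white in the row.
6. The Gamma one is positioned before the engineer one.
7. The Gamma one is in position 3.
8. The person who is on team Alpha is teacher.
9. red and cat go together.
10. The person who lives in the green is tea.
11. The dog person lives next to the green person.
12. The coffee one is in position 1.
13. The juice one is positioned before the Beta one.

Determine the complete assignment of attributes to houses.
Solution:

House | Color | Pet | Profession | Drink | Team
-----------------------------------------------
  1   | blue | dog | lawyer | coffee | Delta
  2   | green | bird | teacher | tea | Alpha
  3   | red | cat | doctor | juice | Gamma
  4   | white | fish | engineer | milk | Beta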